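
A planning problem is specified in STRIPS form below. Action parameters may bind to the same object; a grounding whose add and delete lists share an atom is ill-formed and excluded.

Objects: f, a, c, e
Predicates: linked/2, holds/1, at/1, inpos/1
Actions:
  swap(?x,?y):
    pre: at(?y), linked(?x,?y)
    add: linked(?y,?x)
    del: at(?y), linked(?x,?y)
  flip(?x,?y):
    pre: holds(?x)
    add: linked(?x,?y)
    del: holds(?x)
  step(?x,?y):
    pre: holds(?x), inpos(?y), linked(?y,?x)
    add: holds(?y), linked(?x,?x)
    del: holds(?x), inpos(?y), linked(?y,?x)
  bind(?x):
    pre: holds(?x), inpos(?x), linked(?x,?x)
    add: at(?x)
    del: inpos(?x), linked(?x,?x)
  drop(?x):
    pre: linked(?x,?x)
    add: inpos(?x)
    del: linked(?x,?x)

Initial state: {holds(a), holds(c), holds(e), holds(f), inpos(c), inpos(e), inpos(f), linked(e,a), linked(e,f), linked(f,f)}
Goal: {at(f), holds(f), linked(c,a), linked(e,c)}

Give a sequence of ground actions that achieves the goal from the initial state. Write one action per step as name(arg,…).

flip(c,a); flip(e,c); bind(f)

1. flip(c,a)  →  {holds(a), holds(e), holds(f), inpos(c), inpos(e), inpos(f), linked(c,a), linked(e,a), linked(e,f), linked(f,f)}
2. flip(e,c)  →  {holds(a), holds(f), inpos(c), inpos(e), inpos(f), linked(c,a), linked(e,a), linked(e,c), linked(e,f), linked(f,f)}
3. bind(f)  →  {at(f), holds(a), holds(f), inpos(c), inpos(e), linked(c,a), linked(e,a), linked(e,c), linked(e,f)}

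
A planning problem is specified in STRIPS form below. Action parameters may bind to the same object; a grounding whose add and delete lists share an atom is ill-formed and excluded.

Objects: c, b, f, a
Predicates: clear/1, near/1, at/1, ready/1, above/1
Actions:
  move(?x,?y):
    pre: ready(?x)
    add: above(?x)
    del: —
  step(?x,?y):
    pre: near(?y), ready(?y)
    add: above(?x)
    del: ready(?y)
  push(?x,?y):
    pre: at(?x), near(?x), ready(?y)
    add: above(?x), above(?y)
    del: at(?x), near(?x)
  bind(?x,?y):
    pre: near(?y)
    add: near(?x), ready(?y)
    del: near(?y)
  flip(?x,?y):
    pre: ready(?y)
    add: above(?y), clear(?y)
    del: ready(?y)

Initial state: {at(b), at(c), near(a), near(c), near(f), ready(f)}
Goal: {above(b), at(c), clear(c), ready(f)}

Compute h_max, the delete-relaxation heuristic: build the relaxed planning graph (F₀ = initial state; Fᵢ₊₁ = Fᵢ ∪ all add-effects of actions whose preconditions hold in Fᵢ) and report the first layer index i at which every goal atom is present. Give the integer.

2

F0 = init (6 atoms)
F1 = F0 ∪ {above(a), above(b), above(c), above(f), clear(f), near(b), ready(a), ready(c)}  (14 atoms)
F2 = F1 ∪ {clear(a), clear(c), ready(b)}  (17 atoms)
goal ⊆ F2  ⇒  h_max = 2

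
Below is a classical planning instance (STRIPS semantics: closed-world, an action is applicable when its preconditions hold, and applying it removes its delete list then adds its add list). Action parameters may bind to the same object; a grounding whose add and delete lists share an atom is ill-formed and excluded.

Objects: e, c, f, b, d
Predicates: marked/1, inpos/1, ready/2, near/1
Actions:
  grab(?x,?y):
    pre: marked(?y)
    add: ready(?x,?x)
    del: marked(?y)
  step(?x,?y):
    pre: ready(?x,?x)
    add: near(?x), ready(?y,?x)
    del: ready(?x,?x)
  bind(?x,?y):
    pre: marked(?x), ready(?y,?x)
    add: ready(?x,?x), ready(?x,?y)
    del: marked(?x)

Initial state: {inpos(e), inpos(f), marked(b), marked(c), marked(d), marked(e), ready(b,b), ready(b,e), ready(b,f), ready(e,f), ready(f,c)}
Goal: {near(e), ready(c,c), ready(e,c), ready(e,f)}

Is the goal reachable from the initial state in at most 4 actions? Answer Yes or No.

1. grab(e,c)  →  {inpos(e), inpos(f), marked(b), marked(d), marked(e), ready(b,b), ready(b,e), ready(b,f), ready(e,e), ready(e,f), ready(f,c)}
2. grab(c,b)  →  {inpos(e), inpos(f), marked(d), marked(e), ready(b,b), ready(b,e), ready(b,f), ready(c,c), ready(e,e), ready(e,f), ready(f,c)}
3. step(e,c)  →  {inpos(e), inpos(f), marked(d), marked(e), near(e), ready(b,b), ready(b,e), ready(b,f), ready(c,c), ready(c,e), ready(e,f), ready(f,c)}
4. bind(e,c)  →  {inpos(e), inpos(f), marked(d), near(e), ready(b,b), ready(b,e), ready(b,f), ready(c,c), ready(c,e), ready(e,c), ready(e,e), ready(e,f), ready(f,c)}
optimal plan length = 4; 4 ≤ 4

Yes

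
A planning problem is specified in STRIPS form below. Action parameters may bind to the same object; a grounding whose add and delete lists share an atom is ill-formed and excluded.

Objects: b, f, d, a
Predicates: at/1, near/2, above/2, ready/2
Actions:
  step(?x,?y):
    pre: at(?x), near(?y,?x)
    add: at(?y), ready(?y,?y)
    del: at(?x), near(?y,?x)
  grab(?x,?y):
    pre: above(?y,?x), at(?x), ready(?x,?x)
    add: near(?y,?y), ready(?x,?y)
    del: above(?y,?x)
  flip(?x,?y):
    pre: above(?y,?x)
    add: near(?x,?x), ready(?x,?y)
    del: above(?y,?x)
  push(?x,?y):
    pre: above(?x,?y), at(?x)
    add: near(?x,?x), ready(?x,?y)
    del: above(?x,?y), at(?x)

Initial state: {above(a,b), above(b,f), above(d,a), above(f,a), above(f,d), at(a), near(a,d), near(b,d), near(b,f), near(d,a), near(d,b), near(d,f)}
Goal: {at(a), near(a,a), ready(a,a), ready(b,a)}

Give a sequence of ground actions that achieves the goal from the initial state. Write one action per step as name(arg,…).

step(a,d); step(d,a); flip(b,a); flip(a,f)

1. step(a,d)  →  {above(a,b), above(b,f), above(d,a), above(f,a), above(f,d), at(d), near(a,d), near(b,d), near(b,f), near(d,b), near(d,f), ready(d,d)}
2. step(d,a)  →  {above(a,b), above(b,f), above(d,a), above(f,a), above(f,d), at(a), near(b,d), near(b,f), near(d,b), near(d,f), ready(a,a), ready(d,d)}
3. flip(b,a)  →  {above(b,f), above(d,a), above(f,a), above(f,d), at(a), near(b,b), near(b,d), near(b,f), near(d,b), near(d,f), ready(a,a), ready(b,a), ready(d,d)}
4. flip(a,f)  →  {above(b,f), above(d,a), above(f,d), at(a), near(a,a), near(b,b), near(b,d), near(b,f), near(d,b), near(d,f), ready(a,a), ready(a,f), ready(b,a), ready(d,d)}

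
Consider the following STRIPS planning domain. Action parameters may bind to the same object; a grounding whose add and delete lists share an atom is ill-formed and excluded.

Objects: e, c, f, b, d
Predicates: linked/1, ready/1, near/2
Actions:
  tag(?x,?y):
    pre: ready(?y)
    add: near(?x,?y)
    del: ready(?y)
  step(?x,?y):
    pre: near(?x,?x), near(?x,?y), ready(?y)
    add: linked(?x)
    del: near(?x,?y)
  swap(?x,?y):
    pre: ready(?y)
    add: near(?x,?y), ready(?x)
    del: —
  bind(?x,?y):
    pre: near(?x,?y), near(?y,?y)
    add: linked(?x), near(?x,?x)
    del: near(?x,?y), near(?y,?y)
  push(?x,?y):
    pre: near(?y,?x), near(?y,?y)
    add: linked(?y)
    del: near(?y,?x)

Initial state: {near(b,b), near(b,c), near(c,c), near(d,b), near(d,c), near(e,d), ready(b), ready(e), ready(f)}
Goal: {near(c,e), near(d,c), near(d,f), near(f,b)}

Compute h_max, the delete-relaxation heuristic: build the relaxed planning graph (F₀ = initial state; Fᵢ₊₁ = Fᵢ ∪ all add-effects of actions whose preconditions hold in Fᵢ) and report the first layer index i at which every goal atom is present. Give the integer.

F0 = init (9 atoms)
F1 = F0 ∪ {linked(b), linked(c), linked(d), near(b,e), near(b,f), near(c,b), near(c,e), near(c,f), near(d,d), near(d,e), near(d,f), near(e,b), near(e,e), near(e,f), near(f,b), near(f,e), near(f,f), ready(c), ready(d)}  (28 atoms)
goal ⊆ F1  ⇒  h_max = 1

1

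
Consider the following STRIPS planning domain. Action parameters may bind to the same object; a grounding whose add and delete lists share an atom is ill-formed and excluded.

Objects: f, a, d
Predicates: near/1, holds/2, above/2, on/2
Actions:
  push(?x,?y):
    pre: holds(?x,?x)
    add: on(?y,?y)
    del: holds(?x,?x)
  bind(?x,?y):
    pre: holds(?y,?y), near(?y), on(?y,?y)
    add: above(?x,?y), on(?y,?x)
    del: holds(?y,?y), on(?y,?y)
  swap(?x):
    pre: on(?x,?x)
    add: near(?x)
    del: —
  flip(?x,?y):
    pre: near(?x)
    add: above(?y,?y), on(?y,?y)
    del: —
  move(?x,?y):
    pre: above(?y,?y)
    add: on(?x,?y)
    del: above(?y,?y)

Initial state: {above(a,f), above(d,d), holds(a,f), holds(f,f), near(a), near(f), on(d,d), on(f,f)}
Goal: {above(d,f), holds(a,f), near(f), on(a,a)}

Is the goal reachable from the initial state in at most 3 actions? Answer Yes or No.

1. bind(d,f)  →  {above(a,f), above(d,d), above(d,f), holds(a,f), near(a), near(f), on(d,d), on(f,d)}
2. flip(f,a)  →  {above(a,a), above(a,f), above(d,d), above(d,f), holds(a,f), near(a), near(f), on(a,a), on(d,d), on(f,d)}
optimal plan length = 2; 2 ≤ 3

Yes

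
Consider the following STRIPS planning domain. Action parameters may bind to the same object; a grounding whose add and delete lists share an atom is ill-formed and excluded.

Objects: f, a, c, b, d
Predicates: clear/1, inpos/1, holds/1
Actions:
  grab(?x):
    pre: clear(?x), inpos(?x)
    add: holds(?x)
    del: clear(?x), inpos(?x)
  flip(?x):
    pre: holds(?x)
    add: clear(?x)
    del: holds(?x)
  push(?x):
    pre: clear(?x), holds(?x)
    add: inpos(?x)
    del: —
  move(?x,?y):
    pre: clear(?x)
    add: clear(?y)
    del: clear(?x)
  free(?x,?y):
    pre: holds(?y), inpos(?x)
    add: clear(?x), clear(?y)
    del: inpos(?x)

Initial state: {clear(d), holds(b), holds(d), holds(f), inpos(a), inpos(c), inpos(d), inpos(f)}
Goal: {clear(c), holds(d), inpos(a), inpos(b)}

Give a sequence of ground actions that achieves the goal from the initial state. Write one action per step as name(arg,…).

1. free(c,b)  →  {clear(b), clear(c), clear(d), holds(b), holds(d), holds(f), inpos(a), inpos(d), inpos(f)}
2. push(b)  →  {clear(b), clear(c), clear(d), holds(b), holds(d), holds(f), inpos(a), inpos(b), inpos(d), inpos(f)}

free(c,b); push(b)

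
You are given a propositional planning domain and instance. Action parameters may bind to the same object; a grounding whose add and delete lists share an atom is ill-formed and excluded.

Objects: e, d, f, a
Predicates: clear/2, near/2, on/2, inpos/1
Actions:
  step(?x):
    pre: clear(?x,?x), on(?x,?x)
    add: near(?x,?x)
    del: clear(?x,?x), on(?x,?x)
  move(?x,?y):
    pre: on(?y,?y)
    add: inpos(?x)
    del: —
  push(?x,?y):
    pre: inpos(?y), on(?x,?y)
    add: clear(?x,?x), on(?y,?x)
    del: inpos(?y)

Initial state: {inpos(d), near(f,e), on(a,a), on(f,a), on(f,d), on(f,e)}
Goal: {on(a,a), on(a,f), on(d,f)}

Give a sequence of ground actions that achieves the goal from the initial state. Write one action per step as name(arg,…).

1. move(a,a)  →  {inpos(a), inpos(d), near(f,e), on(a,a), on(f,a), on(f,d), on(f,e)}
2. push(f,d)  →  {clear(f,f), inpos(a), near(f,e), on(a,a), on(d,f), on(f,a), on(f,d), on(f,e)}
3. push(f,a)  →  {clear(f,f), near(f,e), on(a,a), on(a,f), on(d,f), on(f,a), on(f,d), on(f,e)}

move(a,a); push(f,d); push(f,a)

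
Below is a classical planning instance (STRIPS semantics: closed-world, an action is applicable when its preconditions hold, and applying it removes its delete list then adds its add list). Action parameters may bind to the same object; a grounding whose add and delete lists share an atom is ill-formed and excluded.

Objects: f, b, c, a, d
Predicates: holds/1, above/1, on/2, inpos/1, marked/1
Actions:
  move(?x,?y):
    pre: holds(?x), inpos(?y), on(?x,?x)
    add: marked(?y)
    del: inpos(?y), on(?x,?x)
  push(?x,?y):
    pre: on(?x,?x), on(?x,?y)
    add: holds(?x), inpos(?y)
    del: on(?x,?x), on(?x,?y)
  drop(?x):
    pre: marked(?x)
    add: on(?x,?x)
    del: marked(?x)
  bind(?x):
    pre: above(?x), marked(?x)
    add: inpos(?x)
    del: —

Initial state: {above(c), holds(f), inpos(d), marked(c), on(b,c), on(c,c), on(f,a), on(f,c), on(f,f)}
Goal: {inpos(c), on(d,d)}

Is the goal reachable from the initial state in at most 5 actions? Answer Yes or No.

Yes

1. move(f,d)  →  {above(c), holds(f), marked(c), marked(d), on(b,c), on(c,c), on(f,a), on(f,c)}
2. push(c,c)  →  {above(c), holds(c), holds(f), inpos(c), marked(c), marked(d), on(b,c), on(f,a), on(f,c)}
3. drop(d)  →  {above(c), holds(c), holds(f), inpos(c), marked(c), on(b,c), on(d,d), on(f,a), on(f,c)}
optimal plan length = 3; 3 ≤ 5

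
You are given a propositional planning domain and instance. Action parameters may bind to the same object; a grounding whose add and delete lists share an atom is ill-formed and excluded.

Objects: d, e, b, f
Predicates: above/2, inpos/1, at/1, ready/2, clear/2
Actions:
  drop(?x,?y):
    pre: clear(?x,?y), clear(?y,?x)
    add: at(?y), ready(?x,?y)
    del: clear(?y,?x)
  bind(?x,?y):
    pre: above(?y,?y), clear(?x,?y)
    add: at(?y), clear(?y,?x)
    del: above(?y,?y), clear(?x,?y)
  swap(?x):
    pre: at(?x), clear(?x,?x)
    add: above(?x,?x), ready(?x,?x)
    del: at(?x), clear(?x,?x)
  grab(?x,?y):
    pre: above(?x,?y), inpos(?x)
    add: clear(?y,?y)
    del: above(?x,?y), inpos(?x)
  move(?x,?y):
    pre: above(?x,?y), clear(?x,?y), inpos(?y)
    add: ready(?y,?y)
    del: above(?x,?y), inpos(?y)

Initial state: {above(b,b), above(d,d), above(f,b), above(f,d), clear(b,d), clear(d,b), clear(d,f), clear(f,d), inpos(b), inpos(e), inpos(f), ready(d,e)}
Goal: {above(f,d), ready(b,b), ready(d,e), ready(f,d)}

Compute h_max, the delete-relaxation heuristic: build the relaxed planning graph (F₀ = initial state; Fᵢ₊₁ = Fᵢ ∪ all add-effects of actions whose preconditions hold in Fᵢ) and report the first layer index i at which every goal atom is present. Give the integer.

F0 = init (12 atoms)
F1 = F0 ∪ {at(b), at(d), at(f), clear(b,b), clear(d,d), ready(b,d), ready(d,b), ready(d,f), ready(f,d)}  (21 atoms)
F2 = F1 ∪ {ready(b,b), ready(d,d)}  (23 atoms)
goal ⊆ F2  ⇒  h_max = 2

2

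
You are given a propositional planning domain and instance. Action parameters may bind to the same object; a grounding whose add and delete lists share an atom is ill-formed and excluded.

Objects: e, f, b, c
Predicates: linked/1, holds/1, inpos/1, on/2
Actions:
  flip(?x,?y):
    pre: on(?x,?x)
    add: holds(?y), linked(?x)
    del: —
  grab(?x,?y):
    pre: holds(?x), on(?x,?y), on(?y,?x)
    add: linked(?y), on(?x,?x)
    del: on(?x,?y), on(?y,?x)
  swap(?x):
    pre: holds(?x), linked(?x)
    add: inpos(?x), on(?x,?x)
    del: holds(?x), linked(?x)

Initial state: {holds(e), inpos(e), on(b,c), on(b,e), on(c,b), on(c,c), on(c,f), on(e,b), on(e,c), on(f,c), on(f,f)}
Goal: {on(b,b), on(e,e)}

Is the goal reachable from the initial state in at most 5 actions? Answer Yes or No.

1. flip(f,b)  →  {holds(b), holds(e), inpos(e), linked(f), on(b,c), on(b,e), on(c,b), on(c,c), on(c,f), on(e,b), on(e,c), on(f,c), on(f,f)}
2. grab(e,b)  →  {holds(b), holds(e), inpos(e), linked(b), linked(f), on(b,c), on(c,b), on(c,c), on(c,f), on(e,c), on(e,e), on(f,c), on(f,f)}
3. grab(b,c)  →  {holds(b), holds(e), inpos(e), linked(b), linked(c), linked(f), on(b,b), on(c,c), on(c,f), on(e,c), on(e,e), on(f,c), on(f,f)}
optimal plan length = 3; 3 ≤ 5

Yes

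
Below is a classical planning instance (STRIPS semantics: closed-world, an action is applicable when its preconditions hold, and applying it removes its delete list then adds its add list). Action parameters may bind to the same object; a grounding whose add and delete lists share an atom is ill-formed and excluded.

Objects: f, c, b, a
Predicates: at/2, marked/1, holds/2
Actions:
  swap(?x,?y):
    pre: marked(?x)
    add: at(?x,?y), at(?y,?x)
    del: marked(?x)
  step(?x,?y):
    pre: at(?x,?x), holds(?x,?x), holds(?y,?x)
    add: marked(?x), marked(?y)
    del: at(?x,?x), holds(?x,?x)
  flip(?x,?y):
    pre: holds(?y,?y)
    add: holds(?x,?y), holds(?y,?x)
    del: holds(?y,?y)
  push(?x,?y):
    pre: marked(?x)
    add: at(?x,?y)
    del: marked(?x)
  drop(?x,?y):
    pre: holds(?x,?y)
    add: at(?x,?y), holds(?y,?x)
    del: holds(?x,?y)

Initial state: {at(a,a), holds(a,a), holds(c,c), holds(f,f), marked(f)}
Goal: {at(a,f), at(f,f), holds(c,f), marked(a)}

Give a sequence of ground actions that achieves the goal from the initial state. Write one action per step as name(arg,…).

1. swap(f,f)  →  {at(a,a), at(f,f), holds(a,a), holds(c,c), holds(f,f)}
2. step(a,a)  →  {at(f,f), holds(c,c), holds(f,f), marked(a)}
3. flip(f,c)  →  {at(f,f), holds(c,f), holds(f,c), holds(f,f), marked(a)}
4. flip(a,f)  →  {at(f,f), holds(a,f), holds(c,f), holds(f,a), holds(f,c), marked(a)}
5. drop(a,f)  →  {at(a,f), at(f,f), holds(c,f), holds(f,a), holds(f,c), marked(a)}

swap(f,f); step(a,a); flip(f,c); flip(a,f); drop(a,f)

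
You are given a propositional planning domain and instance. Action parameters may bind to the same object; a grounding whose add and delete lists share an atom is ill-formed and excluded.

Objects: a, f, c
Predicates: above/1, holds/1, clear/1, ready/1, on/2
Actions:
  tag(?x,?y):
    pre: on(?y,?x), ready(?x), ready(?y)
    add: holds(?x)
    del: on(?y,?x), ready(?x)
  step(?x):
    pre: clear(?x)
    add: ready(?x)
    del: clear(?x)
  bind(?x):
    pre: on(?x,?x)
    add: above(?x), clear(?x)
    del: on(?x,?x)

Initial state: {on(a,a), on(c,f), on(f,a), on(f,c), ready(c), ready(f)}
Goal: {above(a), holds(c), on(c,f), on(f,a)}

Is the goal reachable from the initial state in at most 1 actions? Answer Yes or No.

1. tag(c,f)  →  {holds(c), on(a,a), on(c,f), on(f,a), ready(f)}
2. bind(a)  →  {above(a), clear(a), holds(c), on(c,f), on(f,a), ready(f)}
optimal plan length = 2; 2 > 1

No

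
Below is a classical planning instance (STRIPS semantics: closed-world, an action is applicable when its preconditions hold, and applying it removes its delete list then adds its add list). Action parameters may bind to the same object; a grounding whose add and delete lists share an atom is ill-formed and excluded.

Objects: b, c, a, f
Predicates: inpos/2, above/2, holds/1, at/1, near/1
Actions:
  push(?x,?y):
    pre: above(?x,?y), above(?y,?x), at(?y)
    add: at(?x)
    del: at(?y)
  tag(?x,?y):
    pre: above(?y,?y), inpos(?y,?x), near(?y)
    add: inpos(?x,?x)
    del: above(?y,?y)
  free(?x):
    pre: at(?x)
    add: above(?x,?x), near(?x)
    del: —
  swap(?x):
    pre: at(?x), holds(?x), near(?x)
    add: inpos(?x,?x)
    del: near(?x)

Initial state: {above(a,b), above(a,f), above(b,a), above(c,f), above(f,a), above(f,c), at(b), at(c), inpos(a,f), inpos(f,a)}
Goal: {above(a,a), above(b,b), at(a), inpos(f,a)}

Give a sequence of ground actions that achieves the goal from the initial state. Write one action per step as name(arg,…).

1. free(b)  →  {above(a,b), above(a,f), above(b,a), above(b,b), above(c,f), above(f,a), above(f,c), at(b), at(c), inpos(a,f), inpos(f,a), near(b)}
2. push(a,b)  →  {above(a,b), above(a,f), above(b,a), above(b,b), above(c,f), above(f,a), above(f,c), at(a), at(c), inpos(a,f), inpos(f,a), near(b)}
3. free(a)  →  {above(a,a), above(a,b), above(a,f), above(b,a), above(b,b), above(c,f), above(f,a), above(f,c), at(a), at(c), inpos(a,f), inpos(f,a), near(a), near(b)}

free(b); push(a,b); free(a)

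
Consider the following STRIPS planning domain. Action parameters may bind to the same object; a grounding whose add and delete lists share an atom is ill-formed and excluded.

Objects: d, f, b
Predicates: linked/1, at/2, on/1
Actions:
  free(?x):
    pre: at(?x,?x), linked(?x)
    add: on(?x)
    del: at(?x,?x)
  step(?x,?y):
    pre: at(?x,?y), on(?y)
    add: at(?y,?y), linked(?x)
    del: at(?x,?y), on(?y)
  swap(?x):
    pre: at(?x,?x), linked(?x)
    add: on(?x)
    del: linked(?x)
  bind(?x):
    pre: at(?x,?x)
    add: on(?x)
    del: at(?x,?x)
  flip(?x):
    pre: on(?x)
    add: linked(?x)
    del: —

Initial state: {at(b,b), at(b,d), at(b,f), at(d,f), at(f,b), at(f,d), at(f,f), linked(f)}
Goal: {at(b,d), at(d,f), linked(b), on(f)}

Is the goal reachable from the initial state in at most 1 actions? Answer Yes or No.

1. free(f)  →  {at(b,b), at(b,d), at(b,f), at(d,f), at(f,b), at(f,d), linked(f), on(f)}
2. step(b,f)  →  {at(b,b), at(b,d), at(d,f), at(f,b), at(f,d), at(f,f), linked(b), linked(f)}
3. free(f)  →  {at(b,b), at(b,d), at(d,f), at(f,b), at(f,d), linked(b), linked(f), on(f)}
optimal plan length = 3; 3 > 1

No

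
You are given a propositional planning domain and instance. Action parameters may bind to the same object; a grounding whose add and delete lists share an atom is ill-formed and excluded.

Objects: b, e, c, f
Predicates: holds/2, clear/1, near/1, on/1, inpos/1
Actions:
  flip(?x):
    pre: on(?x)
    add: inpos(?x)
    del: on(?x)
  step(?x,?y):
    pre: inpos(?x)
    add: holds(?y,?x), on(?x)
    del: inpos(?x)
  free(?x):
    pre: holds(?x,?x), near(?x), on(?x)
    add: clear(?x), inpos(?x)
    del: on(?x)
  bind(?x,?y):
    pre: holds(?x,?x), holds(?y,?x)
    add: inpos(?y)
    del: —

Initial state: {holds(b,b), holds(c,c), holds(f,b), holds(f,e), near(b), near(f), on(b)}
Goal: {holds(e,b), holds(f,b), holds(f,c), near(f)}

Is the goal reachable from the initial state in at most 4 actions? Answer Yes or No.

1. flip(b)  →  {holds(b,b), holds(c,c), holds(f,b), holds(f,e), inpos(b), near(b), near(f)}
2. step(b,e)  →  {holds(b,b), holds(c,c), holds(e,b), holds(f,b), holds(f,e), near(b), near(f), on(b)}
3. bind(c,c)  →  {holds(b,b), holds(c,c), holds(e,b), holds(f,b), holds(f,e), inpos(c), near(b), near(f), on(b)}
4. step(c,f)  →  {holds(b,b), holds(c,c), holds(e,b), holds(f,b), holds(f,c), holds(f,e), near(b), near(f), on(b), on(c)}
optimal plan length = 4; 4 ≤ 4

Yes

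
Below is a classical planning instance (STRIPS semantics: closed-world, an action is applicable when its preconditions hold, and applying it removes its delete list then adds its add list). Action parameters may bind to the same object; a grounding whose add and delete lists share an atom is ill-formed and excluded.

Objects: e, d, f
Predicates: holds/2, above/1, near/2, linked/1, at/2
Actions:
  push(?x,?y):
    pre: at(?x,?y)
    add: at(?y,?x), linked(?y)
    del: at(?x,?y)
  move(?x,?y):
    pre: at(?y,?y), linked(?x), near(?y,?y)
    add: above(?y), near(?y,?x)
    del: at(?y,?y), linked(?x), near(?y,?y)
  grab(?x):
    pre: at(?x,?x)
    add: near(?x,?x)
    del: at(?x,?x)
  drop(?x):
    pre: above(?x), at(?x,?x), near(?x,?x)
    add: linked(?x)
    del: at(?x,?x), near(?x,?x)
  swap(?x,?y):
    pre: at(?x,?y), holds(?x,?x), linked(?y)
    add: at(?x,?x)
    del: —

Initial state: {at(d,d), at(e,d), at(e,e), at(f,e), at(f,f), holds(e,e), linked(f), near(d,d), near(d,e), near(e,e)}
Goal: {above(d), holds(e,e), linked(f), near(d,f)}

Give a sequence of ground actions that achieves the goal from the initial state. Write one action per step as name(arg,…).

push(f,e); move(f,d); push(e,f)

1. push(f,e)  →  {at(d,d), at(e,d), at(e,e), at(e,f), at(f,f), holds(e,e), linked(e), linked(f), near(d,d), near(d,e), near(e,e)}
2. move(f,d)  →  {above(d), at(e,d), at(e,e), at(e,f), at(f,f), holds(e,e), linked(e), near(d,e), near(d,f), near(e,e)}
3. push(e,f)  →  {above(d), at(e,d), at(e,e), at(f,e), at(f,f), holds(e,e), linked(e), linked(f), near(d,e), near(d,f), near(e,e)}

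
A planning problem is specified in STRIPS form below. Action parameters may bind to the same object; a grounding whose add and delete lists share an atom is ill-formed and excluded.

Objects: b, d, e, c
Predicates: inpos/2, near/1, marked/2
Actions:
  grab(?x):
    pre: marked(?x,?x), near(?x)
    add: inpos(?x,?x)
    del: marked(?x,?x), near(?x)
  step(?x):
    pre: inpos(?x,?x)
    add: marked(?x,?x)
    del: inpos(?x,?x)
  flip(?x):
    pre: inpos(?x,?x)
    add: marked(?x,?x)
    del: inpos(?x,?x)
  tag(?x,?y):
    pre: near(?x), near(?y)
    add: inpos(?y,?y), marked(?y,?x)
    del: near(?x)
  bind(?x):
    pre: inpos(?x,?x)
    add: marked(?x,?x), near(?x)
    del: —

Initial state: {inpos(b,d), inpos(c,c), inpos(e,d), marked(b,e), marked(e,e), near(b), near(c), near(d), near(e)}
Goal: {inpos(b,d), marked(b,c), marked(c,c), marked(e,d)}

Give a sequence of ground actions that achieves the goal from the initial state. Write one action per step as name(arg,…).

step(c); tag(d,e); tag(c,b)

1. step(c)  →  {inpos(b,d), inpos(e,d), marked(b,e), marked(c,c), marked(e,e), near(b), near(c), near(d), near(e)}
2. tag(d,e)  →  {inpos(b,d), inpos(e,d), inpos(e,e), marked(b,e), marked(c,c), marked(e,d), marked(e,e), near(b), near(c), near(e)}
3. tag(c,b)  →  {inpos(b,b), inpos(b,d), inpos(e,d), inpos(e,e), marked(b,c), marked(b,e), marked(c,c), marked(e,d), marked(e,e), near(b), near(e)}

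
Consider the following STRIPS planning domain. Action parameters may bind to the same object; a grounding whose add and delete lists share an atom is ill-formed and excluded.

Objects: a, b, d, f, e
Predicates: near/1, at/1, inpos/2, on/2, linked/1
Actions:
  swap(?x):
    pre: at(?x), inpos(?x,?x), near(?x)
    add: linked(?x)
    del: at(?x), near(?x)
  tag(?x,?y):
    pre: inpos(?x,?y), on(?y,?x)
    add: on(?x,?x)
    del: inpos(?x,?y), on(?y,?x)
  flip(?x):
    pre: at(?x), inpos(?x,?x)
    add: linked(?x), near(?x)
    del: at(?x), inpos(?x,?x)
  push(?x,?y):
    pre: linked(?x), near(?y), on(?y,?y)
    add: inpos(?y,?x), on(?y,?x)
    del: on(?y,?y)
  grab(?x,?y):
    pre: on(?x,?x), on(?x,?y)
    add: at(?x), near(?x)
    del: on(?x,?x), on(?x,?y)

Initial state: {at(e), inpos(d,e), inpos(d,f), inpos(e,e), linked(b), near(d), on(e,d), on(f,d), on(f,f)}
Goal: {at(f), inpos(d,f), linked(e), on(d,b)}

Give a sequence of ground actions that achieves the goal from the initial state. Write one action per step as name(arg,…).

tag(d,e); flip(e); push(b,d); grab(f,d)

1. tag(d,e)  →  {at(e), inpos(d,f), inpos(e,e), linked(b), near(d), on(d,d), on(f,d), on(f,f)}
2. flip(e)  →  {inpos(d,f), linked(b), linked(e), near(d), near(e), on(d,d), on(f,d), on(f,f)}
3. push(b,d)  →  {inpos(d,b), inpos(d,f), linked(b), linked(e), near(d), near(e), on(d,b), on(f,d), on(f,f)}
4. grab(f,d)  →  {at(f), inpos(d,b), inpos(d,f), linked(b), linked(e), near(d), near(e), near(f), on(d,b)}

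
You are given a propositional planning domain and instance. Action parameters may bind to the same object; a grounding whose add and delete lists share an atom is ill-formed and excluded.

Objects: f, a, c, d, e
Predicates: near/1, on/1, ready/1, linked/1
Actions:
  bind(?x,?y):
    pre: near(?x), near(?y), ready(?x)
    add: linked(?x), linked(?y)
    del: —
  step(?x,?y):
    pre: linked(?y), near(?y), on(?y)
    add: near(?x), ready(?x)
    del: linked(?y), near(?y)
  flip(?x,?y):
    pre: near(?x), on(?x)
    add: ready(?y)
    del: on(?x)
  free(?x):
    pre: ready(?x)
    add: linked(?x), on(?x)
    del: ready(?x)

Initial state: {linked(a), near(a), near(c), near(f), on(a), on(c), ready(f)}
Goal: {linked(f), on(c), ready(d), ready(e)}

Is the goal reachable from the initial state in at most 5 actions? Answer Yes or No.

1. bind(f,c)  →  {linked(a), linked(c), linked(f), near(a), near(c), near(f), on(a), on(c), ready(f)}
2. step(d,a)  →  {linked(c), linked(f), near(c), near(d), near(f), on(a), on(c), ready(d), ready(f)}
3. step(e,c)  →  {linked(f), near(d), near(e), near(f), on(a), on(c), ready(d), ready(e), ready(f)}
optimal plan length = 3; 3 ≤ 5

Yes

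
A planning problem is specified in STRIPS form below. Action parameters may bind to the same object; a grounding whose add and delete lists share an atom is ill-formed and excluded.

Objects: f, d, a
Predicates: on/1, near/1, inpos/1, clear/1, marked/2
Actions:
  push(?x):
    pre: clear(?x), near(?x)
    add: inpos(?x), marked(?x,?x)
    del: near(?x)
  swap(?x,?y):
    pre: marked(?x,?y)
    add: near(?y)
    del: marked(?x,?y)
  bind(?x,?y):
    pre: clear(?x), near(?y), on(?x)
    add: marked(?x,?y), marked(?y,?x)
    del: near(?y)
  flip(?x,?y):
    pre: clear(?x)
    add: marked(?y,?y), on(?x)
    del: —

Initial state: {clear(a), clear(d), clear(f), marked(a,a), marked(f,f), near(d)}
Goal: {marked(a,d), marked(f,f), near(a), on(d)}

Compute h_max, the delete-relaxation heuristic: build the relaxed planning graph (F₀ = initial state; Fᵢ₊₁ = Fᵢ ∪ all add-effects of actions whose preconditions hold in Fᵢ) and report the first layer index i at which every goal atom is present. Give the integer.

F0 = init (6 atoms)
F1 = F0 ∪ {inpos(d), marked(d,d), near(a), near(f), on(a), on(d), on(f)}  (13 atoms)
F2 = F1 ∪ {inpos(a), inpos(f), marked(a,d), marked(a,f), marked(d,a), marked(d,f), marked(f,a), marked(f,d)}  (21 atoms)
goal ⊆ F2  ⇒  h_max = 2

2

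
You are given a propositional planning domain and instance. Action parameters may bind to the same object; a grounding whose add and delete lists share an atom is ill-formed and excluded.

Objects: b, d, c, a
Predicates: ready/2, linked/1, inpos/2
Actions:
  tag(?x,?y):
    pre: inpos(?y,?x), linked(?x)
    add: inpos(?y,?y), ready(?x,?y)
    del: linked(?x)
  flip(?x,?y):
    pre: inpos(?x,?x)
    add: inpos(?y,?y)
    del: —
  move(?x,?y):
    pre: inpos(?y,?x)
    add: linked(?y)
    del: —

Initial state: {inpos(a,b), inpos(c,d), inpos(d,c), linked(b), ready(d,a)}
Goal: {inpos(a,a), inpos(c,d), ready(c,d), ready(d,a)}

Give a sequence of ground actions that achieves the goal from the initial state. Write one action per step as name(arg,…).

tag(b,a); move(d,c); tag(c,d)

1. tag(b,a)  →  {inpos(a,a), inpos(a,b), inpos(c,d), inpos(d,c), ready(b,a), ready(d,a)}
2. move(d,c)  →  {inpos(a,a), inpos(a,b), inpos(c,d), inpos(d,c), linked(c), ready(b,a), ready(d,a)}
3. tag(c,d)  →  {inpos(a,a), inpos(a,b), inpos(c,d), inpos(d,c), inpos(d,d), ready(b,a), ready(c,d), ready(d,a)}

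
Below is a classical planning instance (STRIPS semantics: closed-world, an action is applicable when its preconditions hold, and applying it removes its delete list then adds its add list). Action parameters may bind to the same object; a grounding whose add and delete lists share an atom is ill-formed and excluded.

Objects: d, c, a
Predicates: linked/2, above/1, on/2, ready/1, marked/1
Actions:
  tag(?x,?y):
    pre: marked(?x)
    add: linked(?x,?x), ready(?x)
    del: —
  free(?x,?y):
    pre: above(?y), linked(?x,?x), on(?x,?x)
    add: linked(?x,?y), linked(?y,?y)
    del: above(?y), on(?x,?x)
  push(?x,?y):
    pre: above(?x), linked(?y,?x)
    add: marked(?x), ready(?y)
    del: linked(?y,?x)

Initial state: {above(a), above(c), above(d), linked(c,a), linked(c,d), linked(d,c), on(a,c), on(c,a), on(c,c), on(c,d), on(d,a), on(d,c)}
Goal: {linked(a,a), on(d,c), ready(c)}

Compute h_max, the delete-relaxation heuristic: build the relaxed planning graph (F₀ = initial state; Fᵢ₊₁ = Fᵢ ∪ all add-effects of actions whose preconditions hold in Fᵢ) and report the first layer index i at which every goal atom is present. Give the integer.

F0 = init (12 atoms)
F1 = F0 ∪ {marked(a), marked(c), marked(d), ready(c), ready(d)}  (17 atoms)
F2 = F1 ∪ {linked(a,a), linked(c,c), linked(d,d), ready(a)}  (21 atoms)
goal ⊆ F2  ⇒  h_max = 2

2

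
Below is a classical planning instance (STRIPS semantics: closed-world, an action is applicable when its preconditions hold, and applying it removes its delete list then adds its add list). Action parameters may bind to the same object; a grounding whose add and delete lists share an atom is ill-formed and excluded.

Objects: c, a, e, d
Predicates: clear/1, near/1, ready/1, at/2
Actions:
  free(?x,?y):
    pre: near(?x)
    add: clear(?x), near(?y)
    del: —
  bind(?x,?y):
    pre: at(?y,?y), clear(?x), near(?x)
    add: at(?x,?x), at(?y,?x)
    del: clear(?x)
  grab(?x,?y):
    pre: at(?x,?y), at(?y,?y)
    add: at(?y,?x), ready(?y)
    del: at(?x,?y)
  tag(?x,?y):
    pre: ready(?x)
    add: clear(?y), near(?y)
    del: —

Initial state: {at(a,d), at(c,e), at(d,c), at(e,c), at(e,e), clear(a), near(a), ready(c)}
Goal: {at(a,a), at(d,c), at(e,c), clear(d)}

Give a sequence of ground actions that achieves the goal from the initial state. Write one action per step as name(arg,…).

1. bind(a,e)  →  {at(a,a), at(a,d), at(c,e), at(d,c), at(e,a), at(e,c), at(e,e), near(a), ready(c)}
2. tag(c,d)  →  {at(a,a), at(a,d), at(c,e), at(d,c), at(e,a), at(e,c), at(e,e), clear(d), near(a), near(d), ready(c)}

bind(a,e); tag(c,d)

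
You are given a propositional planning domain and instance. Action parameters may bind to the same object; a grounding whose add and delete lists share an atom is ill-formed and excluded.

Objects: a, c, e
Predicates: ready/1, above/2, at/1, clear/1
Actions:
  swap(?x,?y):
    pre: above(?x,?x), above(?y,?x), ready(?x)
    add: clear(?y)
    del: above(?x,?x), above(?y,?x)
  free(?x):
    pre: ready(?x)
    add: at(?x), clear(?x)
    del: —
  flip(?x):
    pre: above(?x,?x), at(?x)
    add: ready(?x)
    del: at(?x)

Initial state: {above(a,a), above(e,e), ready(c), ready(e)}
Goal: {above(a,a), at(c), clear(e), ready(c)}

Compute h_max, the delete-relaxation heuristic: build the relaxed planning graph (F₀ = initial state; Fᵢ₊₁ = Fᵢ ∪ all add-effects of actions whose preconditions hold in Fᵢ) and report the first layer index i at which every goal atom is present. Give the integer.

F0 = init (4 atoms)
F1 = F0 ∪ {at(c), at(e), clear(c), clear(e)}  (8 atoms)
goal ⊆ F1  ⇒  h_max = 1

1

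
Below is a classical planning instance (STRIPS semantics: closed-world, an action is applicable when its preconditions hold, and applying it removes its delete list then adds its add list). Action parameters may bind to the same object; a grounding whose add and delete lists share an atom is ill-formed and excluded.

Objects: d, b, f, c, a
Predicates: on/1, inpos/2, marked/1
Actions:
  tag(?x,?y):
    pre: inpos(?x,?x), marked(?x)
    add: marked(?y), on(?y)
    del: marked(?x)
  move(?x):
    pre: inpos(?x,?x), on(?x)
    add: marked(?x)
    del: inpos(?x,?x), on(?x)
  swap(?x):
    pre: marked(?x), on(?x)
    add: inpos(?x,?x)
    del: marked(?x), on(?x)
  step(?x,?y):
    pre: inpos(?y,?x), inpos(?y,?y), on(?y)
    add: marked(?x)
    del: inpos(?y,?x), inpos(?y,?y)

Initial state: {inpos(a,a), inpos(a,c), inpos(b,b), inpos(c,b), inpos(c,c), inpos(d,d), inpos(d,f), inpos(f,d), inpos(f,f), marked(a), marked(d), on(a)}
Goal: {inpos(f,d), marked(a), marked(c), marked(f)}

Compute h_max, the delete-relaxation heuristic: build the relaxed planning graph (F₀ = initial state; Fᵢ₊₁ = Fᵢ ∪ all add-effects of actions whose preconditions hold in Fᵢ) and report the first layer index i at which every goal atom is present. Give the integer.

F0 = init (12 atoms)
F1 = F0 ∪ {marked(b), marked(c), marked(f), on(b), on(c), on(d), on(f)}  (19 atoms)
goal ⊆ F1  ⇒  h_max = 1

1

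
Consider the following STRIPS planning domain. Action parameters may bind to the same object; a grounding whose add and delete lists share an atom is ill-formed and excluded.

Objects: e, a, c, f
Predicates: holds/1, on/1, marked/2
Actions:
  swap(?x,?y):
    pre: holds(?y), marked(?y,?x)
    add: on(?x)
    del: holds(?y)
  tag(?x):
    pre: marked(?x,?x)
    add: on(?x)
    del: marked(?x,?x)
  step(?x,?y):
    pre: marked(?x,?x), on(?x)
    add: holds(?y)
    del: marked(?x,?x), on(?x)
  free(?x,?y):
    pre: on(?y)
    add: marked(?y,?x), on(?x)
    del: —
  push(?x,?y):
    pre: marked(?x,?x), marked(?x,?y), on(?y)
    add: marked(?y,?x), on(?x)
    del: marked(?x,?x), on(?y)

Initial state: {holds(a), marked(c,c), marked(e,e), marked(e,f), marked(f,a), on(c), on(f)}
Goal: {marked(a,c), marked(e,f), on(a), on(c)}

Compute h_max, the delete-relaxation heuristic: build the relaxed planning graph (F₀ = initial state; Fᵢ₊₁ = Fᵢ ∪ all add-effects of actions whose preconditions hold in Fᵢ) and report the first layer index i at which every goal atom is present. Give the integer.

F0 = init (7 atoms)
F1 = F0 ∪ {holds(c), holds(e), holds(f), marked(c,a), marked(c,e), marked(c,f), marked(f,c), marked(f,e), marked(f,f), on(a), on(e)}  (18 atoms)
F2 = F1 ∪ {marked(a,a), marked(a,c), marked(a,e), marked(a,f), marked(e,a), marked(e,c)}  (24 atoms)
goal ⊆ F2  ⇒  h_max = 2

2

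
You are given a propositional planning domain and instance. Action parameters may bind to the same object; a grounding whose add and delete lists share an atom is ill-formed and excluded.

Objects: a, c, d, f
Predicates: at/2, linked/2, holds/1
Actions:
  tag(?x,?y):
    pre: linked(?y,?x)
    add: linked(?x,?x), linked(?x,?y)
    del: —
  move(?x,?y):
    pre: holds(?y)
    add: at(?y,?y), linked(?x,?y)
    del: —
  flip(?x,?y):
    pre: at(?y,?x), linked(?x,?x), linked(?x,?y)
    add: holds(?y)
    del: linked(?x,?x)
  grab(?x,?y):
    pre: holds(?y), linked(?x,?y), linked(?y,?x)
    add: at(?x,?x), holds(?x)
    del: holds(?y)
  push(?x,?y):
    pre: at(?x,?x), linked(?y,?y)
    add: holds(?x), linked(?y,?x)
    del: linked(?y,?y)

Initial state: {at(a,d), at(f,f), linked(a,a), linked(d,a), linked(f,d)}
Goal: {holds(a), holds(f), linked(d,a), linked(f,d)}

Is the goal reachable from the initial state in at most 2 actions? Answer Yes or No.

No

1. tag(d,f)  →  {at(a,d), at(f,f), linked(a,a), linked(d,a), linked(d,d), linked(d,f), linked(f,d)}
2. flip(d,a)  →  {at(a,d), at(f,f), holds(a), linked(a,a), linked(d,a), linked(d,f), linked(f,d)}
3. push(f,a)  →  {at(a,d), at(f,f), holds(a), holds(f), linked(a,f), linked(d,a), linked(d,f), linked(f,d)}
optimal plan length = 3; 3 > 2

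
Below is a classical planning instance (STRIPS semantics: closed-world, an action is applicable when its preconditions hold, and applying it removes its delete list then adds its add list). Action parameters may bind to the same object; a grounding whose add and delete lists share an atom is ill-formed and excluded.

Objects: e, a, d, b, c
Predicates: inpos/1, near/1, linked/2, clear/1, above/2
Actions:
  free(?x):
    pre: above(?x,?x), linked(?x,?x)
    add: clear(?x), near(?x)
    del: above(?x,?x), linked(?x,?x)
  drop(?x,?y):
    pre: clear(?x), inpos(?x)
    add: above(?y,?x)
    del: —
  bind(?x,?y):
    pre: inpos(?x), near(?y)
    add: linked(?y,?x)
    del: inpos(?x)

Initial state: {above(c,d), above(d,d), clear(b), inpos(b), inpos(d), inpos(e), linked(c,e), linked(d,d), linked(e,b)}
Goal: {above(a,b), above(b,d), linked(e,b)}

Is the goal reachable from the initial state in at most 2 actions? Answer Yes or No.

No

1. free(d)  →  {above(c,d), clear(b), clear(d), inpos(b), inpos(d), inpos(e), linked(c,e), linked(e,b), near(d)}
2. drop(d,b)  →  {above(b,d), above(c,d), clear(b), clear(d), inpos(b), inpos(d), inpos(e), linked(c,e), linked(e,b), near(d)}
3. drop(b,a)  →  {above(a,b), above(b,d), above(c,d), clear(b), clear(d), inpos(b), inpos(d), inpos(e), linked(c,e), linked(e,b), near(d)}
optimal plan length = 3; 3 > 2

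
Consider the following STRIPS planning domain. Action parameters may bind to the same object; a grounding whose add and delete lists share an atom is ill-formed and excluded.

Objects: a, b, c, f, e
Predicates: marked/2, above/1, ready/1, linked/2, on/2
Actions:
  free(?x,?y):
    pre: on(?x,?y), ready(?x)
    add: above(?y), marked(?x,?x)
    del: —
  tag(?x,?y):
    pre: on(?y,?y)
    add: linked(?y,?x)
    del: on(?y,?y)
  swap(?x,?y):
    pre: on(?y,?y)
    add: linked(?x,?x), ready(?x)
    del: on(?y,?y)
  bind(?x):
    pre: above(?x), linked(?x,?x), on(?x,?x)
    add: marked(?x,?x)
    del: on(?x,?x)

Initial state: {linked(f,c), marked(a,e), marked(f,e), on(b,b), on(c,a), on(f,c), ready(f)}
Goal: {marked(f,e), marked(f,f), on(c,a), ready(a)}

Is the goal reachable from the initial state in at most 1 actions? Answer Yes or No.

1. free(f,c)  →  {above(c), linked(f,c), marked(a,e), marked(f,e), marked(f,f), on(b,b), on(c,a), on(f,c), ready(f)}
2. swap(a,b)  →  {above(c), linked(a,a), linked(f,c), marked(a,e), marked(f,e), marked(f,f), on(c,a), on(f,c), ready(a), ready(f)}
optimal plan length = 2; 2 > 1

No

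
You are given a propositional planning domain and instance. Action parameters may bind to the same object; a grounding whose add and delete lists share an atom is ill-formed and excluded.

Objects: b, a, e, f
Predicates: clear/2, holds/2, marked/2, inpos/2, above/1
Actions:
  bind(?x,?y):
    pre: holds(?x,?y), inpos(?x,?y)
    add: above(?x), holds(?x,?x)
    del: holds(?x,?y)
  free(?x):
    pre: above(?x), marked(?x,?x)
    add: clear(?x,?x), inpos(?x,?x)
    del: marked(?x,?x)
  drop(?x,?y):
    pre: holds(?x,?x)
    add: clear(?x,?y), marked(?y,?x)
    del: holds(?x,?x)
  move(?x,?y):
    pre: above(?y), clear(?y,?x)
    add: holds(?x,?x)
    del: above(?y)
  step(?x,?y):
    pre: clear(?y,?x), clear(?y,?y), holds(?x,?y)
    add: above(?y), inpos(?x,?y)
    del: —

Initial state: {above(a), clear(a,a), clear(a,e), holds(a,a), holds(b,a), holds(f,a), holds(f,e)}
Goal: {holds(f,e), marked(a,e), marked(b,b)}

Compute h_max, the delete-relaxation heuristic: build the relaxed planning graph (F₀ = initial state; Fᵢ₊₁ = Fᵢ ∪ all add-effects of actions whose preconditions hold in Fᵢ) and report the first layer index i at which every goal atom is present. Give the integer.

F0 = init (7 atoms)
F1 = F0 ∪ {clear(a,b), clear(a,f), holds(e,e), inpos(a,a), marked(a,a), marked(b,a), marked(e,a), marked(f,a)}  (15 atoms)
F2 = F1 ∪ {clear(e,a), clear(e,b), clear(e,e), clear(e,f), holds(b,b), holds(f,f), inpos(b,a), inpos(f,a), marked(a,e), marked(b,e), marked(e,e), marked(f,e)}  (27 atoms)
F3 = F2 ∪ {above(b), above(e), above(f), clear(b,a), clear(b,b), clear(b,e), clear(b,f), clear(f,a), clear(f,b), clear(f,e), clear(f,f), inpos(e,e), inpos(f,e), marked(a,b), marked(a,f), marked(b,b), marked(b,f), marked(e,b), marked(e,f), marked(f,b), marked(f,f)}  (48 atoms)
goal ⊆ F3  ⇒  h_max = 3

3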